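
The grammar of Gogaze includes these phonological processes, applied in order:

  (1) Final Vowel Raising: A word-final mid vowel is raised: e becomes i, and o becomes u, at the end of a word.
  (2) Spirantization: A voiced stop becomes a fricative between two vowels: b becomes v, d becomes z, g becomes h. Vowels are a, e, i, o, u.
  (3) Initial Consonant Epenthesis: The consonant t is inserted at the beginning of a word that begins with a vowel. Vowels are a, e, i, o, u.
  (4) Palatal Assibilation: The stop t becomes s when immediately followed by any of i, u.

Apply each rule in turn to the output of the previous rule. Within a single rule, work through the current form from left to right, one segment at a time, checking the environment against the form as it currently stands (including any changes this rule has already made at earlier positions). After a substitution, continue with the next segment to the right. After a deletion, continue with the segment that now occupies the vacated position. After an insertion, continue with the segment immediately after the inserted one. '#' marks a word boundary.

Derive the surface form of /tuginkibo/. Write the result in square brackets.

[suhinkivu]

(1) Final Vowel Raising: [tuginkibo] → [tuginkibu]
(2) Spirantization: [tuginkibu] → [tuhinkivu]
(3) Initial Consonant Epenthesis: no change — [tuhinkivu]
(4) Palatal Assibilation: [tuhinkivu] → [suhinkivu]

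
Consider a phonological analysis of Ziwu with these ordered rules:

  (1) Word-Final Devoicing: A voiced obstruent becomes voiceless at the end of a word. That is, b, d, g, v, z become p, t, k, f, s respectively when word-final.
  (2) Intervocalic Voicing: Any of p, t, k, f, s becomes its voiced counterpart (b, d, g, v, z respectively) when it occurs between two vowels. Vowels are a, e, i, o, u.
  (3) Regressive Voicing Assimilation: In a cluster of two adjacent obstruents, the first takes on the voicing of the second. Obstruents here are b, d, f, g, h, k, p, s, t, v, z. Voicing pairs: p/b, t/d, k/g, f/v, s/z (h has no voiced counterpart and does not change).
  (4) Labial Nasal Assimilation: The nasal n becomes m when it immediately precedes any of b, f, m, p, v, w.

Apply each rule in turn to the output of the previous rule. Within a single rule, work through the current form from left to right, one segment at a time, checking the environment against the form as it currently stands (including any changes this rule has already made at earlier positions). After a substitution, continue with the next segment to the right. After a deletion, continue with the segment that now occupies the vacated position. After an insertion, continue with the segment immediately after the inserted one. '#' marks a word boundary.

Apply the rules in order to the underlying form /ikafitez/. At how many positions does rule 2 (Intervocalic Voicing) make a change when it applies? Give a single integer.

(1) Word-Final Devoicing: [ikafitez] → [ikafites]
(2) Intervocalic Voicing: [ikafites] → [igavides]
(3) Regressive Voicing Assimilation: no change — [igavides]
(4) Labial Nasal Assimilation: no change — [igavides]
Rule 2 changed 3 position(s).

3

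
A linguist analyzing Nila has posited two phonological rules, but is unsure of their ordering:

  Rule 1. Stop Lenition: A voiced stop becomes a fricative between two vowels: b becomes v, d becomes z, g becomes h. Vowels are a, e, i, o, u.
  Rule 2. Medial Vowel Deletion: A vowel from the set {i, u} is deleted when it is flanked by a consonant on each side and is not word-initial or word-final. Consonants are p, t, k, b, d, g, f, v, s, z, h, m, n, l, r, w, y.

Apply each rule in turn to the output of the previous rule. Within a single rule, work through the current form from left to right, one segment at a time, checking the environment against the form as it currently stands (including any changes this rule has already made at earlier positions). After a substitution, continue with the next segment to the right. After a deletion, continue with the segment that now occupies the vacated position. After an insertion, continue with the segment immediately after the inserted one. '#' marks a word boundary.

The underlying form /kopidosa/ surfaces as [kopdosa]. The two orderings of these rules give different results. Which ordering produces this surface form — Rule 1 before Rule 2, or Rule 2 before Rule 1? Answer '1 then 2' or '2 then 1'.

2 then 1

Order 1 then 2:
  1 Stop Lenition: [kopidosa] → [kopizosa]
  2 Medial Vowel Deletion: [kopizosa] → [kopzosa]
  result: [kopzosa]
Order 2 then 1:
  2 Medial Vowel Deletion: [kopidosa] → [kopdosa]
  1 Stop Lenition: no change — [kopdosa]
  result: [kopdosa]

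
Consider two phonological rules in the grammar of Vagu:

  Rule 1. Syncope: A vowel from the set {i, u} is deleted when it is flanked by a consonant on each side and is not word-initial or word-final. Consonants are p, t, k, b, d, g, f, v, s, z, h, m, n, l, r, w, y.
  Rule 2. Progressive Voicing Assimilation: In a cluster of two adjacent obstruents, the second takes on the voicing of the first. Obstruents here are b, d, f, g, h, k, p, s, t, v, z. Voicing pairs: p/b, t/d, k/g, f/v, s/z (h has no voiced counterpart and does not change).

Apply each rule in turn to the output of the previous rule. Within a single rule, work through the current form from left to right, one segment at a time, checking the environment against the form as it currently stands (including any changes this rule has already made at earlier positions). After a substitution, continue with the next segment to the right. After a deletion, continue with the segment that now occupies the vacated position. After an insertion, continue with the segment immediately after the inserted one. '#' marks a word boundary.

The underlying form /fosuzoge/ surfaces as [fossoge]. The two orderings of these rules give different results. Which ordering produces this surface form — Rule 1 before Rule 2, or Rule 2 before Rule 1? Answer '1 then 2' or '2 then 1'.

1 then 2

Order 1 then 2:
  1 Syncope: [fosuzoge] → [foszoge]
  2 Progressive Voicing Assimilation: [foszoge] → [fossoge]
  result: [fossoge]
Order 2 then 1:
  2 Progressive Voicing Assimilation: no change — [fosuzoge]
  1 Syncope: [fosuzoge] → [foszoge]
  result: [foszoge]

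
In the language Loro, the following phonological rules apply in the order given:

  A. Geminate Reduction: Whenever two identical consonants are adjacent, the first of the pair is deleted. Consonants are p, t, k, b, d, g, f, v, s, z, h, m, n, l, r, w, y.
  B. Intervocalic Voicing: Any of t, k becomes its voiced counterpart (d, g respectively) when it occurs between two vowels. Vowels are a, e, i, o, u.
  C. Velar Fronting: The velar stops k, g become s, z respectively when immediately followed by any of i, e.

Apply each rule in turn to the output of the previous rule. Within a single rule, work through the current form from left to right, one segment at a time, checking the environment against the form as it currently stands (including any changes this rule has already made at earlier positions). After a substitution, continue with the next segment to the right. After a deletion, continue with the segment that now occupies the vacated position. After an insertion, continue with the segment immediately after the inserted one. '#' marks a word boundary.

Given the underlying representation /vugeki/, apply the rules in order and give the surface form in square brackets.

A Geminate Reduction: no change — [vugeki]
B Intervocalic Voicing: [vugeki] → [vugegi]
C Velar Fronting: [vugegi] → [vuzezi]

[vuzezi]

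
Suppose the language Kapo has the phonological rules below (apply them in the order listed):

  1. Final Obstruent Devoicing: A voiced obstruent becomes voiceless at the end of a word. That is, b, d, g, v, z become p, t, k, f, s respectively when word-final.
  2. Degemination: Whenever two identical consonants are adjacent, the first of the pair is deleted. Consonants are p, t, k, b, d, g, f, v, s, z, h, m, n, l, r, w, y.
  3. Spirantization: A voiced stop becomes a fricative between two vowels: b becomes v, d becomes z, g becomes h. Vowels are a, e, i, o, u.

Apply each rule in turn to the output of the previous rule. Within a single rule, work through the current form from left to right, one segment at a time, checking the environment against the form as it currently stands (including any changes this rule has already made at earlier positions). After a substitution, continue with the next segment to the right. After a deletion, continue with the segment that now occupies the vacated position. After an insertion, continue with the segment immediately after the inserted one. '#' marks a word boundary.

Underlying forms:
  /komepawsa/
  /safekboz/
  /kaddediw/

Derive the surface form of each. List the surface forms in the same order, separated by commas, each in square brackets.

/komepawsa/:
  1 Final Obstruent Devoicing: no change — [komepawsa]
  2 Degemination: no change — [komepawsa]
  3 Spirantization: no change — [komepawsa]
/safekboz/:
  1 Final Obstruent Devoicing: [safekboz] → [safekbos]
  2 Degemination: no change — [safekbos]
  3 Spirantization: no change — [safekbos]
/kaddediw/:
  1 Final Obstruent Devoicing: no change — [kaddediw]
  2 Degemination: [kaddediw] → [kadediw]
  3 Spirantization: [kadediw] → [kazeziw]

[komepawsa], [safekbos], [kazeziw]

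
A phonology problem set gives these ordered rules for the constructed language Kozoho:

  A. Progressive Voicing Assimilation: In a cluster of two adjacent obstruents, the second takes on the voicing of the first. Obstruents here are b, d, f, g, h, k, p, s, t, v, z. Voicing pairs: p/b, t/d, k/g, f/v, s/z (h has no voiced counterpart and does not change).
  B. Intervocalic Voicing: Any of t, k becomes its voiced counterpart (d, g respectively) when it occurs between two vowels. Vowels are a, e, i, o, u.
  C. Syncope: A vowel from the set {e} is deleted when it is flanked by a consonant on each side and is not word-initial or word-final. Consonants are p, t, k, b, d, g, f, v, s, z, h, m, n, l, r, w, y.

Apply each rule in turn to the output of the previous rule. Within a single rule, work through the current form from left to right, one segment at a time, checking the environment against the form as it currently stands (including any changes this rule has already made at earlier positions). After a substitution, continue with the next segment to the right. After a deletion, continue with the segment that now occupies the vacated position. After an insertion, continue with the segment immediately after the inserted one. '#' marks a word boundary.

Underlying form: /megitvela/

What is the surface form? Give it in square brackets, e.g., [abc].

[mgitfla]

A Progressive Voicing Assimilation: [megitvela] → [megitfela]
B Intervocalic Voicing: no change — [megitfela]
C Syncope: [megitfela] → [mgitfla]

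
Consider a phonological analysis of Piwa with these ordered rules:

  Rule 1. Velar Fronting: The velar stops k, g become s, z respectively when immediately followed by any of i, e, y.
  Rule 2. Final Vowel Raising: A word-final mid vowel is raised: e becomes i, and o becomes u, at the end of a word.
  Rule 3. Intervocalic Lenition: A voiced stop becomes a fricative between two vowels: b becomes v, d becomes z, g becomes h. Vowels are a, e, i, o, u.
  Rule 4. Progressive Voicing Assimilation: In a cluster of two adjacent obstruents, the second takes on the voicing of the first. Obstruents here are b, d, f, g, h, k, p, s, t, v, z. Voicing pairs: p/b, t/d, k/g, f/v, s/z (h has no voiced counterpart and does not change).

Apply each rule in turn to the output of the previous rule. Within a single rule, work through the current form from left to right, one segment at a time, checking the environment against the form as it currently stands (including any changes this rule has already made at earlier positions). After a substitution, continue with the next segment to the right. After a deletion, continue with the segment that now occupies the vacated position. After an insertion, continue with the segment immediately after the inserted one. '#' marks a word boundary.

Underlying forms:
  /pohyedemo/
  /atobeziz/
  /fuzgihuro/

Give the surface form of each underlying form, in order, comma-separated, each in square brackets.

[pohyezemu], [atoveziz], [fuzzihuru]

/pohyedemo/:
  Rule 1 Velar Fronting: no change — [pohyedemo]
  Rule 2 Final Vowel Raising: [pohyedemo] → [pohyedemu]
  Rule 3 Intervocalic Lenition: [pohyedemu] → [pohyezemu]
  Rule 4 Progressive Voicing Assimilation: no change — [pohyezemu]
/atobeziz/:
  Rule 1 Velar Fronting: no change — [atobeziz]
  Rule 2 Final Vowel Raising: no change — [atobeziz]
  Rule 3 Intervocalic Lenition: [atobeziz] → [atoveziz]
  Rule 4 Progressive Voicing Assimilation: no change — [atoveziz]
/fuzgihuro/:
  Rule 1 Velar Fronting: [fuzgihuro] → [fuzzihuro]
  Rule 2 Final Vowel Raising: [fuzzihuro] → [fuzzihuru]
  Rule 3 Intervocalic Lenition: no change — [fuzzihuru]
  Rule 4 Progressive Voicing Assimilation: no change — [fuzzihuru]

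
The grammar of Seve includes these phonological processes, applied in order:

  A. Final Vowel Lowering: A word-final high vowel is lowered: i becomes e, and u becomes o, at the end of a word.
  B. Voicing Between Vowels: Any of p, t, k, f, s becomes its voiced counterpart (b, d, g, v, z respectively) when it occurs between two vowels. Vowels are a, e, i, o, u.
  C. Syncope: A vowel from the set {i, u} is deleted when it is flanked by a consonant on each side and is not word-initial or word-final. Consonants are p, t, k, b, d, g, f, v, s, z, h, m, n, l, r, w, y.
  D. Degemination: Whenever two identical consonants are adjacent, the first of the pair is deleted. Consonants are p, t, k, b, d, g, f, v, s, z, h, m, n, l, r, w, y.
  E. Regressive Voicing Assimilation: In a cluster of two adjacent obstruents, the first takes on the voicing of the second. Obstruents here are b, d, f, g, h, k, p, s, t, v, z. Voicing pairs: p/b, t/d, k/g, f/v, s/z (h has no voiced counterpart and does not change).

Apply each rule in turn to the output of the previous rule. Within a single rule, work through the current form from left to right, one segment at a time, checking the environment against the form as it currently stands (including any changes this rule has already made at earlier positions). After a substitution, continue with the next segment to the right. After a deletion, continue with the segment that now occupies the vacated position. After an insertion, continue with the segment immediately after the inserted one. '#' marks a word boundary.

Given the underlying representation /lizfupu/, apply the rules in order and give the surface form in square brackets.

A Final Vowel Lowering: [lizfupu] → [lizfupo]
B Voicing Between Vowels: [lizfupo] → [lizfubo]
C Syncope: [lizfubo] → [lzfbo]
D Degemination: no change — [lzfbo]
E Regressive Voicing Assimilation: [lzfbo] → [lsvbo]

[lsvbo]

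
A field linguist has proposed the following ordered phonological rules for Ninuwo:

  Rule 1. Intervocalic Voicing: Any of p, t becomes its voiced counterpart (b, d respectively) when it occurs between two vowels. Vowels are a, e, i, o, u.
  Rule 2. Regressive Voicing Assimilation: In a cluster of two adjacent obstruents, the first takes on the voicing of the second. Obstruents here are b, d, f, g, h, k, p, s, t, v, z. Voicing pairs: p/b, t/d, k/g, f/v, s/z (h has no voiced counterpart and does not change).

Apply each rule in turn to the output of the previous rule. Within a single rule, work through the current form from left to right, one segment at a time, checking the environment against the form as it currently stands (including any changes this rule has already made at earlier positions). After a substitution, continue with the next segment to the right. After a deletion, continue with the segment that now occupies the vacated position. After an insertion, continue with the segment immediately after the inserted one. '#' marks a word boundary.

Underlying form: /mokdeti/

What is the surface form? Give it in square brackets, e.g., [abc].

Rule 1 Intervocalic Voicing: [mokdeti] → [mokdedi]
Rule 2 Regressive Voicing Assimilation: [mokdedi] → [mogdedi]

[mogdedi]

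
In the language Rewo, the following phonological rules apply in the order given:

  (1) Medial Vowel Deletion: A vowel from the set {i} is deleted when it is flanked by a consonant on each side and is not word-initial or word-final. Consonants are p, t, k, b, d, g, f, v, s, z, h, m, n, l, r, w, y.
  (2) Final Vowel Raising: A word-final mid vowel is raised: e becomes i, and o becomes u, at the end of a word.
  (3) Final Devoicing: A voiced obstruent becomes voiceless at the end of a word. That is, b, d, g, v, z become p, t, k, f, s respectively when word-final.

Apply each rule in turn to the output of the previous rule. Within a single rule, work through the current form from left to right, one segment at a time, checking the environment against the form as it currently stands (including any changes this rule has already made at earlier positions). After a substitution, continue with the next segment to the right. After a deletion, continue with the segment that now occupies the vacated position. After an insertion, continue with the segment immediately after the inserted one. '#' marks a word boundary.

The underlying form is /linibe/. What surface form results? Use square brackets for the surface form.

[lnbi]

(1) Medial Vowel Deletion: [linibe] → [lnbe]
(2) Final Vowel Raising: [lnbe] → [lnbi]
(3) Final Devoicing: no change — [lnbi]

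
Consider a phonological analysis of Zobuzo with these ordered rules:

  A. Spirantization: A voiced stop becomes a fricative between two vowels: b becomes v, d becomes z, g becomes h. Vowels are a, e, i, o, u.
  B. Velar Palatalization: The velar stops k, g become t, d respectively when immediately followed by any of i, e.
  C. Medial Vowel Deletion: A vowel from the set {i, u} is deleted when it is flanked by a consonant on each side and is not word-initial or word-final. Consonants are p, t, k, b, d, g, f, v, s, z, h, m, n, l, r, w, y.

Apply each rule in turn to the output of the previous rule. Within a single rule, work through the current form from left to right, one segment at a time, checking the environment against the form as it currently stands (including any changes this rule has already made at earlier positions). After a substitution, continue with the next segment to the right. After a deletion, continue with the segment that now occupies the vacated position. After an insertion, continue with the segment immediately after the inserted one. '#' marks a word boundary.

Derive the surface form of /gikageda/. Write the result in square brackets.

[dkaheza]

A Spirantization: [gikageda] → [gikaheza]
B Velar Palatalization: [gikaheza] → [dikaheza]
C Medial Vowel Deletion: [dikaheza] → [dkaheza]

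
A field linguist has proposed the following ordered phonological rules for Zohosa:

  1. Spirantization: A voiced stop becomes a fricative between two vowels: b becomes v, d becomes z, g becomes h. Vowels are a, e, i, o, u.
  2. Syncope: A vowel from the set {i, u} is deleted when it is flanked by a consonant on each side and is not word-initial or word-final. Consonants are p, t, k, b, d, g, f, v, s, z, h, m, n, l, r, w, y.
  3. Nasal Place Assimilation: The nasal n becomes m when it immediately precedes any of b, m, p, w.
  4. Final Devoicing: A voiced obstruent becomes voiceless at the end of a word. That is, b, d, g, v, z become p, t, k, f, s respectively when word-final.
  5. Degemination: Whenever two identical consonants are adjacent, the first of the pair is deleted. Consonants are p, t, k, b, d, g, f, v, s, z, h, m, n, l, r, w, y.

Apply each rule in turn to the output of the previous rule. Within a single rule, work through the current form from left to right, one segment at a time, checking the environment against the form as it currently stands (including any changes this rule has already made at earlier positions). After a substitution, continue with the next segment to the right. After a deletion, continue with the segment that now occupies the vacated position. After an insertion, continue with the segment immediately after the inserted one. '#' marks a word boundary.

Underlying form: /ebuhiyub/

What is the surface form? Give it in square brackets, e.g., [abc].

[evhyp]

1 Spirantization: [ebuhiyub] → [evuhiyub]
2 Syncope: [evuhiyub] → [evhyb]
3 Nasal Place Assimilation: no change — [evhyb]
4 Final Devoicing: [evhyb] → [evhyp]
5 Degemination: no change — [evhyp]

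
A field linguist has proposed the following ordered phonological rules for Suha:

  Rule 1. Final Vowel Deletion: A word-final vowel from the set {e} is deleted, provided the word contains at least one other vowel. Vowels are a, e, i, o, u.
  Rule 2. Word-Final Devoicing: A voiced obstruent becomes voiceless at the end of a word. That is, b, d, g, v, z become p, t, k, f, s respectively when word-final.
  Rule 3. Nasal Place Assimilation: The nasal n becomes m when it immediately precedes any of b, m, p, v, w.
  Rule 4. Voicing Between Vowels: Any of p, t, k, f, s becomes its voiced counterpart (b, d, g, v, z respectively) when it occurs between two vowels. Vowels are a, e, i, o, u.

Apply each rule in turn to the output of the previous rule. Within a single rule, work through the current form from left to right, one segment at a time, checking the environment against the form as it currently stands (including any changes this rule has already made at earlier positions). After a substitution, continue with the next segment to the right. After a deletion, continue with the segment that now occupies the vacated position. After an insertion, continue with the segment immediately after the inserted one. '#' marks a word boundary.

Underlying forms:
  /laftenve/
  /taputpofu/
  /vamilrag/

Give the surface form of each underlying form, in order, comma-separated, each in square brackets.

/laftenve/:
  Rule 1 Final Vowel Deletion: [laftenve] → [laftenv]
  Rule 2 Word-Final Devoicing: [laftenv] → [laftenf]
  Rule 3 Nasal Place Assimilation: no change — [laftenf]
  Rule 4 Voicing Between Vowels: no change — [laftenf]
/taputpofu/:
  Rule 1 Final Vowel Deletion: no change — [taputpofu]
  Rule 2 Word-Final Devoicing: no change — [taputpofu]
  Rule 3 Nasal Place Assimilation: no change — [taputpofu]
  Rule 4 Voicing Between Vowels: [taputpofu] → [tabutpovu]
/vamilrag/:
  Rule 1 Final Vowel Deletion: no change — [vamilrag]
  Rule 2 Word-Final Devoicing: [vamilrag] → [vamilrak]
  Rule 3 Nasal Place Assimilation: no change — [vamilrak]
  Rule 4 Voicing Between Vowels: no change — [vamilrak]

[laftenf], [tabutpovu], [vamilrak]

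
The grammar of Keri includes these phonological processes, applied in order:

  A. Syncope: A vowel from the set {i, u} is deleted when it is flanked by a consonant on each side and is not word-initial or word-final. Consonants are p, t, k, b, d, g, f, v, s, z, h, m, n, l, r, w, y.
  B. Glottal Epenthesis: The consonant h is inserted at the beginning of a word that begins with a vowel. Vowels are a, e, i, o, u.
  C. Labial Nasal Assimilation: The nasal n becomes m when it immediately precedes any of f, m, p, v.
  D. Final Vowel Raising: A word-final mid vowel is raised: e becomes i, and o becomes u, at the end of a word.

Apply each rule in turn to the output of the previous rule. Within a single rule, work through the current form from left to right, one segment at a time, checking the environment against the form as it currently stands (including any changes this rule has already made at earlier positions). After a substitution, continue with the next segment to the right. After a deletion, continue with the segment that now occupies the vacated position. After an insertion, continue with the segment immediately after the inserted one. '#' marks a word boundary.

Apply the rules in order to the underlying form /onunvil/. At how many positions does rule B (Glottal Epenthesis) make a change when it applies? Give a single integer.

A Syncope: [onunvil] → [onnvl]
B Glottal Epenthesis: [onnvl] → [honnvl]
C Labial Nasal Assimilation: [honnvl] → [honmvl]
D Final Vowel Raising: no change — [honmvl]
Rule B changed 1 position(s).

1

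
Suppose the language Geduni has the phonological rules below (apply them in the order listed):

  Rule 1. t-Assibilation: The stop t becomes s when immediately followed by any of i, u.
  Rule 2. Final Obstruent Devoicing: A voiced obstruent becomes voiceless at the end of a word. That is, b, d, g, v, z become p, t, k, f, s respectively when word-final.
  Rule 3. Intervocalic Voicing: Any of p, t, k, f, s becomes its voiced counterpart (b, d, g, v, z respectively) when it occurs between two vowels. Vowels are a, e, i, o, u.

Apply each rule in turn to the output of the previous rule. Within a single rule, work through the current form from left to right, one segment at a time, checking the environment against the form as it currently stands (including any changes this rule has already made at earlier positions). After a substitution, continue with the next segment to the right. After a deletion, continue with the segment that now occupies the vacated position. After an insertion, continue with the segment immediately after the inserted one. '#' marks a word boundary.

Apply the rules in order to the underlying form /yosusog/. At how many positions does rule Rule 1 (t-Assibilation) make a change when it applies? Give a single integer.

Rule 1 t-Assibilation: no change — [yosusog]
Rule 2 Final Obstruent Devoicing: [yosusog] → [yosusok]
Rule 3 Intervocalic Voicing: [yosusok] → [yozuzok]
Rule Rule 1 changed 0 position(s).

0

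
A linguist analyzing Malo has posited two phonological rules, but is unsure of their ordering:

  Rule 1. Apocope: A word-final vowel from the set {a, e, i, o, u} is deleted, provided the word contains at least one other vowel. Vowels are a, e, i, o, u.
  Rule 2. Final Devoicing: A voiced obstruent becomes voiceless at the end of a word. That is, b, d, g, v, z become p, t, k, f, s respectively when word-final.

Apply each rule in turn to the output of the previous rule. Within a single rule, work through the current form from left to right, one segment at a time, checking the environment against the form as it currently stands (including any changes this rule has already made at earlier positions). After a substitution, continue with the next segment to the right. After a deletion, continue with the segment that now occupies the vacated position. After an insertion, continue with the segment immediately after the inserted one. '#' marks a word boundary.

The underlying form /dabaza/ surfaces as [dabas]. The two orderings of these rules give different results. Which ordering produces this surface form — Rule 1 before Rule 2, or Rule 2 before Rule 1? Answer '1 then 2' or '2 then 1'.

Order 1 then 2:
  1 Apocope: [dabaza] → [dabaz]
  2 Final Devoicing: [dabaz] → [dabas]
  result: [dabas]
Order 2 then 1:
  2 Final Devoicing: no change — [dabaza]
  1 Apocope: [dabaza] → [dabaz]
  result: [dabaz]

1 then 2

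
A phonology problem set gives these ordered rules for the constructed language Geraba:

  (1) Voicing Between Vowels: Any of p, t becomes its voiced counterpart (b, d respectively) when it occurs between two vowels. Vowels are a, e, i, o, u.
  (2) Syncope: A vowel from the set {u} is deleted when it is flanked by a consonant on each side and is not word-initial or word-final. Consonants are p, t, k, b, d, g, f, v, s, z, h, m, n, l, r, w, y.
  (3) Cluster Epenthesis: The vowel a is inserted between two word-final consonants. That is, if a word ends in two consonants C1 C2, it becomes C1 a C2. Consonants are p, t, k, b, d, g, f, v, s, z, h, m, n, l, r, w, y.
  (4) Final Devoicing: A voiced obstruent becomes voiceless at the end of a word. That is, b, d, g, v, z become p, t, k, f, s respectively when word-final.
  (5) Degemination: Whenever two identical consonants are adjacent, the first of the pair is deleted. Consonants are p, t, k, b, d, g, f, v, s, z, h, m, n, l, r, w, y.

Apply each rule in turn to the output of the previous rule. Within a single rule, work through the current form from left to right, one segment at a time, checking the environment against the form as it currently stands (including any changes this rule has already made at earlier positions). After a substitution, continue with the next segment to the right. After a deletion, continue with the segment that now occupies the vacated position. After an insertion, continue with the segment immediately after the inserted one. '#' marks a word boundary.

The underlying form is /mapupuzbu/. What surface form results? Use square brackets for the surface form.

(1) Voicing Between Vowels: [mapupuzbu] → [mabubuzbu]
(2) Syncope: [mabubuzbu] → [mabbzbu]
(3) Cluster Epenthesis: no change — [mabbzbu]
(4) Final Devoicing: no change — [mabbzbu]
(5) Degemination: [mabbzbu] → [mabzbu]

[mabzbu]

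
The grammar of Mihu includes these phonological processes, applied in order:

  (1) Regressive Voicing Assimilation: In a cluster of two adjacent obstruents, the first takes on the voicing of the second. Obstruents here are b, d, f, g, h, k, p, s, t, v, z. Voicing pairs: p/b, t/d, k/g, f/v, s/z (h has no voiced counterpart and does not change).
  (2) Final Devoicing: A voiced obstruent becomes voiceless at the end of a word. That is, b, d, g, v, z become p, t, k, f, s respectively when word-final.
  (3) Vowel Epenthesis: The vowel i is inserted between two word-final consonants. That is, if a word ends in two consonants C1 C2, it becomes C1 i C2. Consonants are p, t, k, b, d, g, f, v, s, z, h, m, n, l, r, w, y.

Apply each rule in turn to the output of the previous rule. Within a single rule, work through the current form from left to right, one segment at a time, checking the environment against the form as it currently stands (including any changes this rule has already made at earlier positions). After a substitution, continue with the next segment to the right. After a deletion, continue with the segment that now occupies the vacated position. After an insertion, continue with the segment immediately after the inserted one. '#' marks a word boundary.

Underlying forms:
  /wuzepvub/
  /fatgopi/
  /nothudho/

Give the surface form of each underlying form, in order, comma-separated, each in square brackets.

/wuzepvub/:
  (1) Regressive Voicing Assimilation: [wuzepvub] → [wuzebvub]
  (2) Final Devoicing: [wuzebvub] → [wuzebvup]
  (3) Vowel Epenthesis: no change — [wuzebvup]
/fatgopi/:
  (1) Regressive Voicing Assimilation: [fatgopi] → [fadgopi]
  (2) Final Devoicing: no change — [fadgopi]
  (3) Vowel Epenthesis: no change — [fadgopi]
/nothudho/:
  (1) Regressive Voicing Assimilation: [nothudho] → [nothutho]
  (2) Final Devoicing: no change — [nothutho]
  (3) Vowel Epenthesis: no change — [nothutho]

[wuzebvup], [fadgopi], [nothutho]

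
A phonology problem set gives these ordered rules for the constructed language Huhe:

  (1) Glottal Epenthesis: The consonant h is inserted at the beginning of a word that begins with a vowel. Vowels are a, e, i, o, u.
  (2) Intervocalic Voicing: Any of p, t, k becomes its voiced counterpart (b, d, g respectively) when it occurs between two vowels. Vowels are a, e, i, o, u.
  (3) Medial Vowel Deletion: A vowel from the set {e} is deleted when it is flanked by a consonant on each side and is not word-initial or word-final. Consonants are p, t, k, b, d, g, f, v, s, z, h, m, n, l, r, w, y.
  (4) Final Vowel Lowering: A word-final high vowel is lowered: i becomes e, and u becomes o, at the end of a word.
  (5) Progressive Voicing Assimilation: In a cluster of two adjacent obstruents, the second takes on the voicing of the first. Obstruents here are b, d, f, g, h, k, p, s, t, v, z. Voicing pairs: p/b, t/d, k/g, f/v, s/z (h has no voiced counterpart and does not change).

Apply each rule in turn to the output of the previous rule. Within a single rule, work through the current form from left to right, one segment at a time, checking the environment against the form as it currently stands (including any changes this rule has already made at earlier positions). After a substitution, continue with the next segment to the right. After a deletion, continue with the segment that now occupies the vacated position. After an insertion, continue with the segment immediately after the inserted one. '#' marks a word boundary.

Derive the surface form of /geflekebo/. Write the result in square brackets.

[gvlgbo]

(1) Glottal Epenthesis: no change — [geflekebo]
(2) Intervocalic Voicing: [geflekebo] → [geflegebo]
(3) Medial Vowel Deletion: [geflegebo] → [gflgbo]
(4) Final Vowel Lowering: no change — [gflgbo]
(5) Progressive Voicing Assimilation: [gflgbo] → [gvlgbo]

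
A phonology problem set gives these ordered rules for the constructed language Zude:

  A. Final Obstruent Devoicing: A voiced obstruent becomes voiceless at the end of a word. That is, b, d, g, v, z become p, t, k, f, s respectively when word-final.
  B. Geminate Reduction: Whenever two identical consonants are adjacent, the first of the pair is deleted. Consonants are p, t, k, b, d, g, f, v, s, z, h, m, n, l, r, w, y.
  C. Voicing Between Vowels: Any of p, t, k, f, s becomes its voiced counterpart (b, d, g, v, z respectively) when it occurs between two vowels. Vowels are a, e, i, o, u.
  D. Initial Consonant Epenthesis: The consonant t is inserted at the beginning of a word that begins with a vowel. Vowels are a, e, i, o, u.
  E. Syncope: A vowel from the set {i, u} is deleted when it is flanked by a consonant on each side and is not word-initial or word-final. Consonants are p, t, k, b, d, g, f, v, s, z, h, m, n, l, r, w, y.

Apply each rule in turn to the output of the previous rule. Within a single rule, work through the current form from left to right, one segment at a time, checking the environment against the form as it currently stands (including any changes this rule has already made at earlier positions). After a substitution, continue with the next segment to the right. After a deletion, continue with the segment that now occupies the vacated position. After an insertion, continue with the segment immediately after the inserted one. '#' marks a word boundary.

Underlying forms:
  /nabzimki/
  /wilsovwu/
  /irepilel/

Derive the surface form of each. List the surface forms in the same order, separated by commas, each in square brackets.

[nabzmki], [wlsovwu], [treblel]

/nabzimki/:
  A Final Obstruent Devoicing: no change — [nabzimki]
  B Geminate Reduction: no change — [nabzimki]
  C Voicing Between Vowels: no change — [nabzimki]
  D Initial Consonant Epenthesis: no change — [nabzimki]
  E Syncope: [nabzimki] → [nabzmki]
/wilsovwu/:
  A Final Obstruent Devoicing: no change — [wilsovwu]
  B Geminate Reduction: no change — [wilsovwu]
  C Voicing Between Vowels: no change — [wilsovwu]
  D Initial Consonant Epenthesis: no change — [wilsovwu]
  E Syncope: [wilsovwu] → [wlsovwu]
/irepilel/:
  A Final Obstruent Devoicing: no change — [irepilel]
  B Geminate Reduction: no change — [irepilel]
  C Voicing Between Vowels: [irepilel] → [irebilel]
  D Initial Consonant Epenthesis: [irebilel] → [tirebilel]
  E Syncope: [tirebilel] → [treblel]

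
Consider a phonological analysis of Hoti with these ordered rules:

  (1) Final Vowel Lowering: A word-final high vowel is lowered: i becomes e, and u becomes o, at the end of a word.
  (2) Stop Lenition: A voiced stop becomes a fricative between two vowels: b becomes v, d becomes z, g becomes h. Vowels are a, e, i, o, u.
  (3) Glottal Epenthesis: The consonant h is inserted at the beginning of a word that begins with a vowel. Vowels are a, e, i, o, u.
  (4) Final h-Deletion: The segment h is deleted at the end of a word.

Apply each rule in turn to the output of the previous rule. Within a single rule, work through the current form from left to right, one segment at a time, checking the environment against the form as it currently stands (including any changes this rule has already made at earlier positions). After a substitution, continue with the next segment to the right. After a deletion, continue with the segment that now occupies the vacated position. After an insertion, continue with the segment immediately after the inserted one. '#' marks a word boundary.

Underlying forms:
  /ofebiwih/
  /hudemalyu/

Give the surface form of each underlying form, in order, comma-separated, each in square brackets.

[hofeviwi], [huzemalyo]

/ofebiwih/:
  (1) Final Vowel Lowering: no change — [ofebiwih]
  (2) Stop Lenition: [ofebiwih] → [ofeviwih]
  (3) Glottal Epenthesis: [ofeviwih] → [hofeviwih]
  (4) Final h-Deletion: [hofeviwih] → [hofeviwi]
/hudemalyu/:
  (1) Final Vowel Lowering: [hudemalyu] → [hudemalyo]
  (2) Stop Lenition: [hudemalyo] → [huzemalyo]
  (3) Glottal Epenthesis: no change — [huzemalyo]
  (4) Final h-Deletion: no change — [huzemalyo]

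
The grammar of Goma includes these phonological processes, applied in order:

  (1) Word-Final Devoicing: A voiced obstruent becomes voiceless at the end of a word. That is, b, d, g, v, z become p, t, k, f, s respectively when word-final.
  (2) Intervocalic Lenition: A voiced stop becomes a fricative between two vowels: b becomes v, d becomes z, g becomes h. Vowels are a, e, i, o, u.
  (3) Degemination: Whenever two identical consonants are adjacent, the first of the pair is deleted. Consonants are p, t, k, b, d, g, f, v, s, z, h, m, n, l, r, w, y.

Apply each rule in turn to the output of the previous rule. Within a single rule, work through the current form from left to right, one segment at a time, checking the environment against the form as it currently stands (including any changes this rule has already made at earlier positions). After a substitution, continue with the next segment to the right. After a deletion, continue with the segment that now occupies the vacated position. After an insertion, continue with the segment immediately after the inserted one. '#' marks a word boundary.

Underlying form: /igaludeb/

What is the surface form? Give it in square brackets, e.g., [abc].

[ihaluzep]

(1) Word-Final Devoicing: [igaludeb] → [igaludep]
(2) Intervocalic Lenition: [igaludep] → [ihaluzep]
(3) Degemination: no change — [ihaluzep]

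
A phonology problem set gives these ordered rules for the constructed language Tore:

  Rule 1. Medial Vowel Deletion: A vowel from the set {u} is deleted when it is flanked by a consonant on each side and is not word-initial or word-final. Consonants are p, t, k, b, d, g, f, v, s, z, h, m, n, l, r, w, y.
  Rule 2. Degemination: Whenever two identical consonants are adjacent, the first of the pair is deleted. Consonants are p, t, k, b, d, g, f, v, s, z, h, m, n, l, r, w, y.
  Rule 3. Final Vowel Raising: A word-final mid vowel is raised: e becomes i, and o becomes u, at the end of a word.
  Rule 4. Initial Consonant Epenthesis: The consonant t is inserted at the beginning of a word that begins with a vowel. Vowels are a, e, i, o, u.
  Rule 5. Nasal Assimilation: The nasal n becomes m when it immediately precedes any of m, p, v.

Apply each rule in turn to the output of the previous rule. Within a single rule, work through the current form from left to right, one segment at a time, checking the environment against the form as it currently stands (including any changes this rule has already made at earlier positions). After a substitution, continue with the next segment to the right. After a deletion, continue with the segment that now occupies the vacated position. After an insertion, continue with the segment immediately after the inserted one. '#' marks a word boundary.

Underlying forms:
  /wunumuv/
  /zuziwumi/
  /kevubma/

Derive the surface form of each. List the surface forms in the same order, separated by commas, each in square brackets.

/wunumuv/:
  Rule 1 Medial Vowel Deletion: [wunumuv] → [wnmv]
  Rule 2 Degemination: no change — [wnmv]
  Rule 3 Final Vowel Raising: no change — [wnmv]
  Rule 4 Initial Consonant Epenthesis: no change — [wnmv]
  Rule 5 Nasal Assimilation: [wnmv] → [wmmv]
/zuziwumi/:
  Rule 1 Medial Vowel Deletion: [zuziwumi] → [zziwmi]
  Rule 2 Degemination: [zziwmi] → [ziwmi]
  Rule 3 Final Vowel Raising: no change — [ziwmi]
  Rule 4 Initial Consonant Epenthesis: no change — [ziwmi]
  Rule 5 Nasal Assimilation: no change — [ziwmi]
/kevubma/:
  Rule 1 Medial Vowel Deletion: [kevubma] → [kevbma]
  Rule 2 Degemination: no change — [kevbma]
  Rule 3 Final Vowel Raising: no change — [kevbma]
  Rule 4 Initial Consonant Epenthesis: no change — [kevbma]
  Rule 5 Nasal Assimilation: no change — [kevbma]

[wmmv], [ziwmi], [kevbma]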